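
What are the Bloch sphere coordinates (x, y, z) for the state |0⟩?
(0, 0, 1)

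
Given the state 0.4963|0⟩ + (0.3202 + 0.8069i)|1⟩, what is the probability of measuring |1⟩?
0.7536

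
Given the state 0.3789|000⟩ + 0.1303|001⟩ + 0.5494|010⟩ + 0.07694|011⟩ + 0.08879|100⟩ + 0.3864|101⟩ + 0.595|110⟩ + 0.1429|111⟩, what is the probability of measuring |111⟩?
0.02042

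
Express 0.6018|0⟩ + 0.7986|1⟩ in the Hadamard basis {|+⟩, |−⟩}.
0.9902|+⟩ - 0.1392|−⟩

With |ψ⟩ = α|0⟩ + β|1⟩, the Hadamard-basis coefficients are ⟨+|ψ⟩ = (α + β)/√2 and ⟨−|ψ⟩ = (α − β)/√2.
Here α = 0.6018, β = 0.7986: (α + β)/√2 = 0.9902, (α − β)/√2 = -0.1392.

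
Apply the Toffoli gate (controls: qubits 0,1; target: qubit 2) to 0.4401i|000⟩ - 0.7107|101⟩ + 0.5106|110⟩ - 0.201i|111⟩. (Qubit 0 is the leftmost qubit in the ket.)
0.4401i|000⟩ - 0.7107|101⟩ - 0.201i|110⟩ + 0.5106|111⟩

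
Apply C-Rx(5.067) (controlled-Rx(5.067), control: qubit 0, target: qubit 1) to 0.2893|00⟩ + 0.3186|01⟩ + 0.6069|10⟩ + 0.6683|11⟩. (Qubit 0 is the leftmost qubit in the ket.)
0.2893|00⟩ + 0.3186|01⟩ + (-0.4981 - 0.3818i)|10⟩ + (-0.5485 - 0.3467i)|11⟩

C-Rx(5.067) leaves the control-|0⟩ kets |00⟩, |01⟩ unchanged and applies Rx(5.067) to qubit 1 on the control-|1⟩ pair (|10⟩, |11⟩).
Rx(5.067) = [[cos(θ/2), −i·sin(θ/2)], [−i·sin(θ/2), cos(θ/2)]]; θ = 5.067, cos(θ/2) ≈ -0.820739, sin(θ/2) ≈ 0.571303.
With a = amp(|10⟩) = 0.6069 and b = amp(|11⟩) = 0.6683:
new amp(|10⟩) = (-0.820739)·a + (-0.571303i)·b = (-0.4981 - 0.3818i)
new amp(|11⟩) = (-0.571303i)·a + (-0.820739)·b = (-0.5485 - 0.3467i)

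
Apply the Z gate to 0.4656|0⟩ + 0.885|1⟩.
0.4656|0⟩ - 0.885|1⟩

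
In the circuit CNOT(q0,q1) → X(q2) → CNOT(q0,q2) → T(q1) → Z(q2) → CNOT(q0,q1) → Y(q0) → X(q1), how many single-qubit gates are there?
5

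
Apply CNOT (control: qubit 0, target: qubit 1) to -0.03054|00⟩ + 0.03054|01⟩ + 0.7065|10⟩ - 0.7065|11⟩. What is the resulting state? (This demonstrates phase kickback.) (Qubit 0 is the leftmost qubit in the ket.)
-0.03054|00⟩ + 0.03054|01⟩ - 0.7065|10⟩ + 0.7065|11⟩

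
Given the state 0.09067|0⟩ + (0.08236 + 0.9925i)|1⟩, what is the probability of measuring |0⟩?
0.008221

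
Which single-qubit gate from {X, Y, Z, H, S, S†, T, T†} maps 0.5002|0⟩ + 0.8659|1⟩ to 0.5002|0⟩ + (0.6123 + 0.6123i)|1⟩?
T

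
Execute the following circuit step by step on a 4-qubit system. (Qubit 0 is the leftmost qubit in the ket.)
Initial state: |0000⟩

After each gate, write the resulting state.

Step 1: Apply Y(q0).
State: i|1000⟩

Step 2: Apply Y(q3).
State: -|1001⟩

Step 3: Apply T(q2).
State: -|1001⟩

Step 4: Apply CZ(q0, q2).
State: -|1001⟩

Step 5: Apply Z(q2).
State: -|1001⟩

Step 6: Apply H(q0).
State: -1/√2|0001⟩ + 1/√2|1001⟩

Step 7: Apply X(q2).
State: -1/√2|0011⟩ + 1/√2|1011⟩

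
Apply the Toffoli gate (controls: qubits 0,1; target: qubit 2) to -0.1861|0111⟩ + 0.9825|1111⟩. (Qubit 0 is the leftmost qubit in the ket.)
-0.1861|0111⟩ + 0.9825|1101⟩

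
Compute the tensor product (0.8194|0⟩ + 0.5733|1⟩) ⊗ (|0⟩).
0.8194|00⟩ + 0.5733|10⟩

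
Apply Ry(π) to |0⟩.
|1⟩

Ry(π) = [[cos(θ/2), −sin(θ/2)], [sin(θ/2), cos(θ/2)]]; θ = π, cos(θ/2) ≈ 0, sin(θ/2) ≈ 1.
With a = amp(|0⟩) = 1 and b = amp(|1⟩) = 0:
new amp(|0⟩) = (-1)·b = 0
new amp(|1⟩) = (1)·a = 1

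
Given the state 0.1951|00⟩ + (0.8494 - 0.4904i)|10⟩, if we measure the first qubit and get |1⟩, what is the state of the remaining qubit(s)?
(0.866 - 0.5i)|0⟩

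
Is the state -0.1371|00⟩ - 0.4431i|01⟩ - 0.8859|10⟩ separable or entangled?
Entangled

Writing the state as a|00⟩ + b|01⟩ + c|10⟩ + d|11⟩, it is a product state iff ad − bc = 0.
Here (a, b, c, d) = (-0.1371, -0.4431i, -0.8859, 0): ad − bc = (-0.1371)(0) − (-0.4431i)(-0.8859) = -0.3925i ≠ 0, so the state is entangled.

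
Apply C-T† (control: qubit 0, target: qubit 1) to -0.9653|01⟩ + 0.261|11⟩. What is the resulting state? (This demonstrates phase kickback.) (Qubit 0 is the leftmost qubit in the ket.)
-0.9653|01⟩ + (0.1846 - 0.1846i)|11⟩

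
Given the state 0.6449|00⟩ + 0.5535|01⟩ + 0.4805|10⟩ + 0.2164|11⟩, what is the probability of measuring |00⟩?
0.4159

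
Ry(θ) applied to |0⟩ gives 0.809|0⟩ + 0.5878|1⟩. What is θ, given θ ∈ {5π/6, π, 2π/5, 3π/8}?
2π/5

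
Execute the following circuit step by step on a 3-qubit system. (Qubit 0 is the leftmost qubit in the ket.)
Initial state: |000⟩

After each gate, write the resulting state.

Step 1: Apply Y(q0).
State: i|100⟩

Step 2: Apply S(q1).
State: i|100⟩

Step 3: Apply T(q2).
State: i|100⟩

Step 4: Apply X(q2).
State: i|101⟩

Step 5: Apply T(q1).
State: i|101⟩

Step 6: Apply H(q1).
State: (1/√2)i|101⟩ + (1/√2)i|111⟩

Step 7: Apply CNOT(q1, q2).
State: (1/√2)i|101⟩ + (1/√2)i|110⟩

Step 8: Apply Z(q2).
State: -(1/√2)i|101⟩ + (1/√2)i|110⟩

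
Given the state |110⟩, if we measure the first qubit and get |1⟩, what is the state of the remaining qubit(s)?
|10⟩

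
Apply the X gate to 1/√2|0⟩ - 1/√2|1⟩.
-1/√2|0⟩ + 1/√2|1⟩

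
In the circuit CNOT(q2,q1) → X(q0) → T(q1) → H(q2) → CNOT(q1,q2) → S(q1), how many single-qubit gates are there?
4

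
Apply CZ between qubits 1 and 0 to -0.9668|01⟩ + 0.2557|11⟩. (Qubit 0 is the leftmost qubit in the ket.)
-0.9668|01⟩ - 0.2557|11⟩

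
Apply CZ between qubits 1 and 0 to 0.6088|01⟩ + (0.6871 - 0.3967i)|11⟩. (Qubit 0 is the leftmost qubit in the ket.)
0.6088|01⟩ + (-0.6871 + 0.3967i)|11⟩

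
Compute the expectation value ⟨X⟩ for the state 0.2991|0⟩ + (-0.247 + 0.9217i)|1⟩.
-0.1478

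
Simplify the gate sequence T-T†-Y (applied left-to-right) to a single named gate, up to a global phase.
Y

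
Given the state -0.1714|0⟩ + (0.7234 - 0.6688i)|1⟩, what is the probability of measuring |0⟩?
0.02938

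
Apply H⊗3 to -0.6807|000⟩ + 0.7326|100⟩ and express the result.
0.01835|000⟩ + 0.01835|001⟩ + 0.01835|010⟩ + 0.01835|011⟩ - 0.4997|100⟩ - 0.4997|101⟩ - 0.4997|110⟩ - 0.4997|111⟩

H⊗3 gives amp(|y⟩) = (1/2√2) Σ_x (−1)^(x·y) amp(|x⟩), where x·y is the number of positions in which both x and y have a 1.
|000⟩: (-0.6807 + 0.7326)/(2√2) = 0.01835
|001⟩: (-0.6807 + 0.7326)/(2√2) = 0.01835
|010⟩: (-0.6807 + 0.7326)/(2√2) = 0.01835
|011⟩: (-0.6807 + 0.7326)/(2√2) = 0.01835
|100⟩: (-0.6807 - 0.7326)/(2√2) = -0.4997
|101⟩: (-0.6807 - 0.7326)/(2√2) = -0.4997
|110⟩: (-0.6807 - 0.7326)/(2√2) = -0.4997
|111⟩: (-0.6807 - 0.7326)/(2√2) = -0.4997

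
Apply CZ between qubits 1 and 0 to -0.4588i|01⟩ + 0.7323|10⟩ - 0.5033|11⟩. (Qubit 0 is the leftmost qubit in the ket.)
-0.4588i|01⟩ + 0.7323|10⟩ + 0.5033|11⟩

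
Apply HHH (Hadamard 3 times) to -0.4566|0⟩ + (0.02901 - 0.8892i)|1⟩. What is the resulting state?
(-0.3024 - 0.6288i)|0⟩ + (-0.3434 + 0.6288i)|1⟩

H² = I, so H^3 = H: a single Hadamard. With (a, b) = (-0.4566, (0.02901 - 0.8892i)), H gives ((a + b)/√2, (a − b)/√2) = ((-0.3024 - 0.6288i), (-0.3434 + 0.6288i)).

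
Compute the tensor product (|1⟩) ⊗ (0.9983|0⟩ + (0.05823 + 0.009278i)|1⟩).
0.9983|10⟩ + (0.05823 + 0.009278i)|11⟩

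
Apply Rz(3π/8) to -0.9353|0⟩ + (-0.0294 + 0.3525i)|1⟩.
(-0.7777 + 0.5196i)|0⟩ + (-0.2203 + 0.2768i)|1⟩

Rz(3π/8) = [[e^(−iθ/2), 0], [0, e^(iθ/2)]] with e^(±iθ/2) = cos(θ/2) ± i·sin(θ/2); θ = 3π/8, cos(θ/2) ≈ 0.83147, sin(θ/2) ≈ 0.55557.
With a = amp(|0⟩) = -0.9353 and b = amp(|1⟩) = (-0.0294 + 0.3525i):
new amp(|0⟩) = (0.83147 - 0.55557i)·a = (-0.7777 + 0.5196i)
new amp(|1⟩) = (0.83147 + 0.55557i)·b = (-0.2203 + 0.2768i)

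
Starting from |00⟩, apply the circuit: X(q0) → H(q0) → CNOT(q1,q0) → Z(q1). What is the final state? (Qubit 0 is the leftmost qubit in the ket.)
1/√2|00⟩ - 1/√2|10⟩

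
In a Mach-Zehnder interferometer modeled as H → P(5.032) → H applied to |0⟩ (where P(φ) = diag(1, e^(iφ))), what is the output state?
(0.6571 - 0.4747i)|0⟩ + (0.3429 + 0.4747i)|1⟩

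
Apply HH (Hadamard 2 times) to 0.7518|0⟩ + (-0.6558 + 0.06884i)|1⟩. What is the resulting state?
0.7518|0⟩ + (-0.6558 + 0.06884i)|1⟩

H² = I, so an even number of Hadamards cancels: H^2 = I and the state is unchanged.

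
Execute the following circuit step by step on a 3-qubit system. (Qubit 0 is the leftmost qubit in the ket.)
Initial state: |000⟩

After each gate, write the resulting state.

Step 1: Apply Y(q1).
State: i|010⟩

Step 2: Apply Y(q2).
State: -|011⟩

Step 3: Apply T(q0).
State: -|011⟩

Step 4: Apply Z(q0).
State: -|011⟩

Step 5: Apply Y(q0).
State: -i|111⟩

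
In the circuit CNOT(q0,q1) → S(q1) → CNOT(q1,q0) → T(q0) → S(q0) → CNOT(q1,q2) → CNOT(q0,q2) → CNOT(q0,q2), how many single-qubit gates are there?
3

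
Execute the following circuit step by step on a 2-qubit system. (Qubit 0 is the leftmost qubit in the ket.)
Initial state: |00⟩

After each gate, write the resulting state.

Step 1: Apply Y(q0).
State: i|10⟩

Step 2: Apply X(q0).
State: i|00⟩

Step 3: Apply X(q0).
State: i|10⟩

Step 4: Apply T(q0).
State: (-1/√2 + (1/√2)i)|10⟩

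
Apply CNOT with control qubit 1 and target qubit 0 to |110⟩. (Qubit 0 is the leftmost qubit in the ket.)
|010⟩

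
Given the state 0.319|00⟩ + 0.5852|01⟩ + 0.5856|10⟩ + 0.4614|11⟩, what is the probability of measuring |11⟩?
0.2129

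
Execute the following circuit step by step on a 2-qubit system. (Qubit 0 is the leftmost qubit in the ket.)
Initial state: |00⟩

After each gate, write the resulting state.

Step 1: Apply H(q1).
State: 1/√2|00⟩ + 1/√2|01⟩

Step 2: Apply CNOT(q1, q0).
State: 1/√2|00⟩ + 1/√2|11⟩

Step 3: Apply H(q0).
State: 1/2|00⟩ + 1/2|01⟩ + 1/2|10⟩ - 1/2|11⟩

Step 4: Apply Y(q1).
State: -(1/2)i|00⟩ + (1/2)i|01⟩ + (1/2)i|10⟩ + (1/2)i|11⟩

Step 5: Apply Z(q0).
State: -(1/2)i|00⟩ + (1/2)i|01⟩ - (1/2)i|10⟩ - (1/2)i|11⟩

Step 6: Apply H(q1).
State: -(1/√2)i|01⟩ - (1/√2)i|10⟩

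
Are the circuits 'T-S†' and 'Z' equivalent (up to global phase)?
No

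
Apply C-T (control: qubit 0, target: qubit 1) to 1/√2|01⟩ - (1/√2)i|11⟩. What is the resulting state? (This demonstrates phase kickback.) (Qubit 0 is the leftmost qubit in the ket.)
1/√2|01⟩ + (1/2 - (1/2)i)|11⟩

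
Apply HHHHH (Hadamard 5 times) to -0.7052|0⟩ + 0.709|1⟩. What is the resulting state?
0.002687|0⟩ - |1⟩

H² = I, so H^5 = H: a single Hadamard. With (a, b) = (-0.7052, 0.709), H gives ((a + b)/√2, (a − b)/√2) = (0.002687, -1).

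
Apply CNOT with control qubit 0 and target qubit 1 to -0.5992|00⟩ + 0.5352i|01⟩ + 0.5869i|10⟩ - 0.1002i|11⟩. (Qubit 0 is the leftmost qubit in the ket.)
-0.5992|00⟩ + 0.5352i|01⟩ - 0.1002i|10⟩ + 0.5869i|11⟩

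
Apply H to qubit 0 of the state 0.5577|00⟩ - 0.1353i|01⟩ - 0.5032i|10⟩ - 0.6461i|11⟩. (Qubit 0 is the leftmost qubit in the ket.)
(0.3944 - 0.3558i)|00⟩ - 0.5525i|01⟩ + (0.3944 + 0.3558i)|10⟩ + 0.3612i|11⟩

H on qubit 0 mixes each pair of kets that differ only in qubit 0: amplitudes (a, b) of (|…0…⟩, |…1…⟩) become ((a + b)/√2, (a − b)/√2). Kets absent from the input have amplitude 0.
(|00⟩, |10⟩): (a, b) = (0.5577, -0.5032i) → ((0.3944 - 0.3558i), (0.3944 + 0.3558i))
(|01⟩, |11⟩): (a, b) = (-0.1353i, -0.6461i) → (-0.5525i, 0.3612i)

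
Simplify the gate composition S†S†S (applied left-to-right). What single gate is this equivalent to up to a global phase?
S†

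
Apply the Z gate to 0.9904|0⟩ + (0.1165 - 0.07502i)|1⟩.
0.9904|0⟩ + (-0.1165 + 0.07502i)|1⟩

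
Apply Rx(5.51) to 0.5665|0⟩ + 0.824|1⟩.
(-0.5247 - 0.3107i)|0⟩ + (-0.7632 - 0.2136i)|1⟩

Rx(5.51) = [[cos(θ/2), −i·sin(θ/2)], [−i·sin(θ/2), cos(θ/2)]]; θ = 5.51, cos(θ/2) ≈ -0.926199, sin(θ/2) ≈ 0.377035.
With a = amp(|0⟩) = 0.5665 and b = amp(|1⟩) = 0.824:
new amp(|0⟩) = (-0.926199)·a + (-0.377035i)·b = (-0.5247 - 0.3107i)
new amp(|1⟩) = (-0.377035i)·a + (-0.926199)·b = (-0.7632 - 0.2136i)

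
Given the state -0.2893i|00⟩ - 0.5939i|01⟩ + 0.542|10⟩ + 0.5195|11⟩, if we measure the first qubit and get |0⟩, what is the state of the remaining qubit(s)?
-0.4379i|0⟩ - 0.899i|1⟩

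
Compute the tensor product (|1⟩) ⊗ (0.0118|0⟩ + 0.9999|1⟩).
0.0118|10⟩ + 0.9999|11⟩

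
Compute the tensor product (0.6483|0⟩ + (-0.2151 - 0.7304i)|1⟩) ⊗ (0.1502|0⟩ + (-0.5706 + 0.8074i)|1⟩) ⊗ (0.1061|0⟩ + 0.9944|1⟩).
0.01033|000⟩ + 0.09683|001⟩ + (-0.03925 + 0.05554i)|010⟩ + (-0.3678 + 0.5205i)|011⟩ + (-0.003428 - 0.01164i)|100⟩ + (-0.03213 - 0.1091i)|101⟩ + (0.07559 + 0.02579i)|110⟩ + (0.7085 + 0.2417i)|111⟩

amp(|b₁b₂…⟩) = product of the factor amplitudes for bits b₁, b₂, …; only kets whose every factor amplitude is nonzero survive.
|000⟩: (0.6483)(0.1502)(0.1061) = 0.01033
|001⟩: (0.6483)(0.1502)(0.9944) = 0.09683
|010⟩: (0.6483)(-0.5706 + 0.8074i)(0.1061) = (-0.03925 + 0.05554i)
|011⟩: (0.6483)(-0.5706 + 0.8074i)(0.9944) = (-0.3678 + 0.5205i)
|100⟩: (-0.2151 - 0.7304i)(0.1502)(0.1061) = (-0.003428 - 0.01164i)
|101⟩: (-0.2151 - 0.7304i)(0.1502)(0.9944) = (-0.03213 - 0.1091i)
|110⟩: (-0.2151 - 0.7304i)(-0.5706 + 0.8074i)(0.1061) = (0.07559 + 0.02579i)
|111⟩: (-0.2151 - 0.7304i)(-0.5706 + 0.8074i)(0.9944) = (0.7085 + 0.2417i)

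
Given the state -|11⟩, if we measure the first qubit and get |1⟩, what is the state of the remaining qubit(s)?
-|1⟩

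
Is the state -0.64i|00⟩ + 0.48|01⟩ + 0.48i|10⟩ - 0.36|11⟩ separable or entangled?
Separable

Writing the state as a|00⟩ + b|01⟩ + c|10⟩ + d|11⟩, it is a product state iff ad − bc = 0.
Here (a, b, c, d) = (-0.64i, 0.48, 0.48i, -0.36): ad − bc = (-0.64i)(-0.36) − (0.48)(0.48i) = 0, so the state is separable.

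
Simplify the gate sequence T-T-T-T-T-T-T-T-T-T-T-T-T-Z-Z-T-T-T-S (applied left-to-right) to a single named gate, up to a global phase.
S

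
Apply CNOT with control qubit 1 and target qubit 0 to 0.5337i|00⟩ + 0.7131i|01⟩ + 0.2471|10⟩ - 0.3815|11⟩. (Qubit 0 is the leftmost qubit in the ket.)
0.5337i|00⟩ - 0.3815|01⟩ + 0.2471|10⟩ + 0.7131i|11⟩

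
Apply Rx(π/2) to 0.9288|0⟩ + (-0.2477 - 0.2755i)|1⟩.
(0.462 + 0.1752i)|0⟩ + (-0.1752 - 0.8516i)|1⟩

Rx(π/2) = [[cos(θ/2), −i·sin(θ/2)], [−i·sin(θ/2), cos(θ/2)]]; θ = π/2, cos(θ/2) ≈ 0.707107, sin(θ/2) ≈ 0.707107.
With a = amp(|0⟩) = 0.9288 and b = amp(|1⟩) = (-0.2477 - 0.2755i):
new amp(|0⟩) = (0.707107)·a + (-0.707107i)·b = (0.462 + 0.1752i)
new amp(|1⟩) = (-0.707107i)·a + (0.707107)·b = (-0.1752 - 0.8516i)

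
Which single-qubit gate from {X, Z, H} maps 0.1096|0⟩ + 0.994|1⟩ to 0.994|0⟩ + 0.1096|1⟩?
X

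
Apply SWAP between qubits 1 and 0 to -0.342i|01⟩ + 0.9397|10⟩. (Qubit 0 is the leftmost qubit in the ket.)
0.9397|01⟩ - 0.342i|10⟩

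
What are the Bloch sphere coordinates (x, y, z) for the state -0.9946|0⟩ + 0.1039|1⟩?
(-0.2067, 0, 0.9784)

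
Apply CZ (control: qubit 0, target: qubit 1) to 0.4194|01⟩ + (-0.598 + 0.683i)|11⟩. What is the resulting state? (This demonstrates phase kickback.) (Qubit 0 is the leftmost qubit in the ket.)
0.4194|01⟩ + (0.598 - 0.683i)|11⟩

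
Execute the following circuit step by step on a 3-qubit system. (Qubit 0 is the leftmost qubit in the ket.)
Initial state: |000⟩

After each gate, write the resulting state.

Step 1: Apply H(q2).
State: 1/√2|000⟩ + 1/√2|001⟩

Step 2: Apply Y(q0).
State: (1/√2)i|100⟩ + (1/√2)i|101⟩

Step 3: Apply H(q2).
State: i|100⟩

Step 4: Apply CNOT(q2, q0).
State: i|100⟩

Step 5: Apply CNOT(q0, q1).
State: i|110⟩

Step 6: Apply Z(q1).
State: -i|110⟩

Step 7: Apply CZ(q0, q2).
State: -i|110⟩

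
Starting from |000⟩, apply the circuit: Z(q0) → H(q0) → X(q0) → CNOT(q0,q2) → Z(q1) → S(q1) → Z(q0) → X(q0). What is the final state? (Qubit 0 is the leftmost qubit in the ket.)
-1/√2|001⟩ + 1/√2|100⟩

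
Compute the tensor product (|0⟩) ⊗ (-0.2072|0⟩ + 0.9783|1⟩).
-0.2072|00⟩ + 0.9783|01⟩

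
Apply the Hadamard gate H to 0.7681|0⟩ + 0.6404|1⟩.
0.996|0⟩ + 0.0903|1⟩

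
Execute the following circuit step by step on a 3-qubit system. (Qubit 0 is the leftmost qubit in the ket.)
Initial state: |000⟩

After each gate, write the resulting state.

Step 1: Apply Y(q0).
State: i|100⟩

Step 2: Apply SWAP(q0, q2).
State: i|001⟩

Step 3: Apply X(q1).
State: i|011⟩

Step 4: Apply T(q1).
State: (-1/√2 + (1/√2)i)|011⟩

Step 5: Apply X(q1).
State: (-1/√2 + (1/√2)i)|001⟩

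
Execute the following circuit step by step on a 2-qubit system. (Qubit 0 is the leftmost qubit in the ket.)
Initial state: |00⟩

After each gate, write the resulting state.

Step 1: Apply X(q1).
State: |01⟩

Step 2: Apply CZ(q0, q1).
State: |01⟩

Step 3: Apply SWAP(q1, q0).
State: |10⟩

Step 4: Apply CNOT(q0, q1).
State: |11⟩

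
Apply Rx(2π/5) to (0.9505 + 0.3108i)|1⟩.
(0.1827 - 0.5587i)|0⟩ + (0.769 + 0.2514i)|1⟩

Rx(2π/5) = [[cos(θ/2), −i·sin(θ/2)], [−i·sin(θ/2), cos(θ/2)]]; θ = 2π/5, cos(θ/2) ≈ 0.809017, sin(θ/2) ≈ 0.587785.
With a = amp(|0⟩) = 0 and b = amp(|1⟩) = (0.9505 + 0.3108i):
new amp(|0⟩) = (0.809017)·a + (-0.587785i)·b = (0.1827 - 0.5587i)
new amp(|1⟩) = (-0.587785i)·a + (0.809017)·b = (0.769 + 0.2514i)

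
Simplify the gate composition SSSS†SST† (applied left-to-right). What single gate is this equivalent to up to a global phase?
T†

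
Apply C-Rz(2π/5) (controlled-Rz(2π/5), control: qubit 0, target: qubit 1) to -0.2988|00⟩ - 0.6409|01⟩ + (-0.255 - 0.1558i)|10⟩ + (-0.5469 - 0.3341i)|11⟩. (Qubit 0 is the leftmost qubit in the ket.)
-0.2988|00⟩ - 0.6409|01⟩ + (-0.2979 + 0.02384i)|10⟩ + (-0.2461 - 0.5918i)|11⟩

C-Rz(2π/5) leaves the control-|0⟩ kets |00⟩, |01⟩ unchanged and applies Rz(2π/5) to qubit 1 on the control-|1⟩ pair (|10⟩, |11⟩).
Rz(2π/5) = [[e^(−iθ/2), 0], [0, e^(iθ/2)]] with e^(±iθ/2) = cos(θ/2) ± i·sin(θ/2); θ = 2π/5, cos(θ/2) ≈ 0.809017, sin(θ/2) ≈ 0.587785.
With a = amp(|10⟩) = (-0.255 - 0.1558i) and b = amp(|11⟩) = (-0.5469 - 0.3341i):
new amp(|10⟩) = (0.809017 - 0.587785i)·a = (-0.2979 + 0.02384i)
new amp(|11⟩) = (0.809017 + 0.587785i)·b = (-0.2461 - 0.5918i)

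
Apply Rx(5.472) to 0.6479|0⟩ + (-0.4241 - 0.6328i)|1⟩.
(-0.845 + 0.1673i)|0⟩ + (0.3897 + 0.3258i)|1⟩

Rx(5.472) = [[cos(θ/2), −i·sin(θ/2)], [−i·sin(θ/2), cos(θ/2)]]; θ = 5.472, cos(θ/2) ≈ -0.918869, sin(θ/2) ≈ 0.394563.
With a = amp(|0⟩) = 0.6479 and b = amp(|1⟩) = (-0.4241 - 0.6328i):
new amp(|0⟩) = (-0.918869)·a + (-0.394563i)·b = (-0.845 + 0.1673i)
new amp(|1⟩) = (-0.394563i)·a + (-0.918869)·b = (0.3897 + 0.3258i)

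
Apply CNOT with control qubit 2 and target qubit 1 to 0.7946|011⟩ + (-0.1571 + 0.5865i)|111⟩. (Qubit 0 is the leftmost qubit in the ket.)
0.7946|001⟩ + (-0.1571 + 0.5865i)|101⟩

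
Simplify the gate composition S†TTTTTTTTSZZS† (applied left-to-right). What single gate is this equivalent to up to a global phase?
S†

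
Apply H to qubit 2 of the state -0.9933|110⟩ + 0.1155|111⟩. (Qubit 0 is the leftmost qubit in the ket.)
-0.6207|110⟩ - 0.784|111⟩

H on qubit 2 mixes each pair of kets that differ only in qubit 2: amplitudes (a, b) of (|…0…⟩, |…1…⟩) become ((a + b)/√2, (a − b)/√2). Kets absent from the input have amplitude 0.
(|110⟩, |111⟩): (a, b) = (-0.9933, 0.1155) → (-0.6207, -0.784)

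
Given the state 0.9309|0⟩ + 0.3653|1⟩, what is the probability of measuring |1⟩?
0.1334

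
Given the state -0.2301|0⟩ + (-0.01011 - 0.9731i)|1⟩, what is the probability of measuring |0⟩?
0.05295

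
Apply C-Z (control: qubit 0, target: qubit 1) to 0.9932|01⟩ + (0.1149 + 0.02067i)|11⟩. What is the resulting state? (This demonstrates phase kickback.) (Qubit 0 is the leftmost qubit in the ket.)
0.9932|01⟩ + (-0.1149 - 0.02067i)|11⟩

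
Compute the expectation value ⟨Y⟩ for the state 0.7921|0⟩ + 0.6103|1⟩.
0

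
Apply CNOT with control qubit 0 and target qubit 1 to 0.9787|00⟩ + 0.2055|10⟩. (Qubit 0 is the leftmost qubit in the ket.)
0.9787|00⟩ + 0.2055|11⟩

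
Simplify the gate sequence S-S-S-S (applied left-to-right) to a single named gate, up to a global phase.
I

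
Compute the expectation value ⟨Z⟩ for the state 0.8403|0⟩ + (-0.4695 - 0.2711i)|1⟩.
0.4122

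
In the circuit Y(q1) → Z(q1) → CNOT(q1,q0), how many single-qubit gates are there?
2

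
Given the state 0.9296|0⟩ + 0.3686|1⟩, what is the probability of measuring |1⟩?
0.1359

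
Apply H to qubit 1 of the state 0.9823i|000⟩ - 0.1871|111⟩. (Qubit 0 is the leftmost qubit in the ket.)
0.6946i|000⟩ + 0.6946i|010⟩ - 0.1323|101⟩ + 0.1323|111⟩

H on qubit 1 mixes each pair of kets that differ only in qubit 1: amplitudes (a, b) of (|…0…⟩, |…1…⟩) become ((a + b)/√2, (a − b)/√2). Kets absent from the input have amplitude 0.
(|000⟩, |010⟩): (a, b) = (0.9823i, 0) → (0.6946i, 0.6946i)
(|101⟩, |111⟩): (a, b) = (0, -0.1871) → (-0.1323, 0.1323)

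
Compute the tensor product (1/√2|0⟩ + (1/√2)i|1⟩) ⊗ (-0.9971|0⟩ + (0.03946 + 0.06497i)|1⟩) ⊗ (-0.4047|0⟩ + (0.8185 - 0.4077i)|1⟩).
0.2853|000⟩ + (-0.5771 + 0.2875i)|001⟩ + (-0.01129 - 0.01859i)|010⟩ + (0.04157 + 0.02623i)|011⟩ + 0.2853i|100⟩ + (-0.2875 - 0.5771i)|101⟩ + (0.01859 - 0.01129i)|110⟩ + (-0.02623 + 0.04157i)|111⟩

amp(|b₁b₂…⟩) = product of the factor amplitudes for bits b₁, b₂, …; only kets whose every factor amplitude is nonzero survive.
|000⟩: (1/√2)(-0.9971)(-0.4047) = 0.2853
|001⟩: (1/√2)(-0.9971)(0.8185 - 0.4077i) = (-0.5771 + 0.2875i)
|010⟩: (1/√2)(0.03946 + 0.06497i)(-0.4047) = (-0.01129 - 0.01859i)
|011⟩: (1/√2)(0.03946 + 0.06497i)(0.8185 - 0.4077i) = (0.04157 + 0.02623i)
|100⟩: ((1/√2)i)(-0.9971)(-0.4047) = 0.2853i
|101⟩: ((1/√2)i)(-0.9971)(0.8185 - 0.4077i) = (-0.2875 - 0.5771i)
|110⟩: ((1/√2)i)(0.03946 + 0.06497i)(-0.4047) = (0.01859 - 0.01129i)
|111⟩: ((1/√2)i)(0.03946 + 0.06497i)(0.8185 - 0.4077i) = (-0.02623 + 0.04157i)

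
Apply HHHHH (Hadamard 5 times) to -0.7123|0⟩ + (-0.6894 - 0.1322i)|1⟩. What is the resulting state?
(-0.9912 - 0.09348i)|0⟩ + (-0.01619 + 0.09348i)|1⟩

H² = I, so H^5 = H: a single Hadamard. With (a, b) = (-0.7123, (-0.6894 - 0.1322i)), H gives ((a + b)/√2, (a − b)/√2) = ((-0.9912 - 0.09348i), (-0.01619 + 0.09348i)).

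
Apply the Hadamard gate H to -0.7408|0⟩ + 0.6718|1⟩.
-0.04879|0⟩ - 0.9989|1⟩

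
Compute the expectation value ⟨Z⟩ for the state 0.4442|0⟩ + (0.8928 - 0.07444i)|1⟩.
-0.6053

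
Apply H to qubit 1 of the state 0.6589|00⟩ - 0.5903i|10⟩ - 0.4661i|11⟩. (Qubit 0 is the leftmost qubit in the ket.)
0.4659|00⟩ + 0.4659|01⟩ - 0.747i|10⟩ - 0.08782i|11⟩

H on qubit 1 mixes each pair of kets that differ only in qubit 1: amplitudes (a, b) of (|…0…⟩, |…1…⟩) become ((a + b)/√2, (a − b)/√2). Kets absent from the input have amplitude 0.
(|00⟩, |01⟩): (a, b) = (0.6589, 0) → (0.4659, 0.4659)
(|10⟩, |11⟩): (a, b) = (-0.5903i, -0.4661i) → (-0.747i, -0.08782i)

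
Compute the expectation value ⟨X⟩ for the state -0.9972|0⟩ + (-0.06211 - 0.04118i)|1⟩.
0.1239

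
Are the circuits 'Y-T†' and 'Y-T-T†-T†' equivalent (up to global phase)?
Yes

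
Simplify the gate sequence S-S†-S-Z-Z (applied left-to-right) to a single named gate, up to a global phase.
S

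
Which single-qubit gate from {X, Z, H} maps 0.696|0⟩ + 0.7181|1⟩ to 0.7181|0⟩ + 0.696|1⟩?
X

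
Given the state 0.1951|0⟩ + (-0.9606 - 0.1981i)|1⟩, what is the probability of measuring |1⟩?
0.962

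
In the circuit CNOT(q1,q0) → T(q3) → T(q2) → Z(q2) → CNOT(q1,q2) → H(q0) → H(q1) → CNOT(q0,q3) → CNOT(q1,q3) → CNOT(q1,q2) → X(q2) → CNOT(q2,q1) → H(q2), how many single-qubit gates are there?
7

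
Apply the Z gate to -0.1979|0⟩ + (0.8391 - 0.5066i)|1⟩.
-0.1979|0⟩ + (-0.8391 + 0.5066i)|1⟩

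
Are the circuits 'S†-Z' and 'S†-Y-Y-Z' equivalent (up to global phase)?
Yes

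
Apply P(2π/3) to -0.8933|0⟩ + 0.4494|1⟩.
-0.8933|0⟩ + (-0.2247 + 0.3892i)|1⟩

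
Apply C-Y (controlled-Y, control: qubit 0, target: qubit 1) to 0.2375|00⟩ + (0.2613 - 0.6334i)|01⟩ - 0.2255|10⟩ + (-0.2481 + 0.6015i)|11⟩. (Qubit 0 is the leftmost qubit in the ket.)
0.2375|00⟩ + (0.2613 - 0.6334i)|01⟩ + (0.6015 + 0.2481i)|10⟩ - 0.2255i|11⟩

C-Y leaves the control-|0⟩ kets |00⟩, |01⟩ unchanged and applies Y to qubit 1 on the control-|1⟩ pair (|10⟩, |11⟩).
Y = [[0, -i], [i, 0]].
With a = amp(|10⟩) = -0.2255 and b = amp(|11⟩) = (-0.2481 + 0.6015i):
new amp(|10⟩) = (-i)·b = (0.6015 + 0.2481i)
new amp(|11⟩) = (i)·a = -0.2255i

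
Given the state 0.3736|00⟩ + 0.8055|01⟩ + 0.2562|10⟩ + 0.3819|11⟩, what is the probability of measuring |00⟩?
0.1396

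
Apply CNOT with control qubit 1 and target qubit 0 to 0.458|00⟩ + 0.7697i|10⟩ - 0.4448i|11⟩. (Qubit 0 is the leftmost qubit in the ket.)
0.458|00⟩ - 0.4448i|01⟩ + 0.7697i|10⟩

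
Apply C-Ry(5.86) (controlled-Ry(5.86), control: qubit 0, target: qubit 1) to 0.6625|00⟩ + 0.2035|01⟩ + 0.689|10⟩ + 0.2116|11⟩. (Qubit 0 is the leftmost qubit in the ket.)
0.6625|00⟩ + 0.2035|01⟩ - 0.7181|10⟩ - 0.06218|11⟩

C-Ry(5.86) leaves the control-|0⟩ kets |00⟩, |01⟩ unchanged and applies Ry(5.86) to qubit 1 on the control-|1⟩ pair (|10⟩, |11⟩).
Ry(5.86) = [[cos(θ/2), −sin(θ/2)], [sin(θ/2), cos(θ/2)]]; θ = 5.86, cos(θ/2) ≈ -0.977698, sin(θ/2) ≈ 0.210017.
With a = amp(|10⟩) = 0.689 and b = amp(|11⟩) = 0.2116:
new amp(|10⟩) = (-0.977698)·a + (-0.210017)·b = -0.7181
new amp(|11⟩) = (0.210017)·a + (-0.977698)·b = -0.06218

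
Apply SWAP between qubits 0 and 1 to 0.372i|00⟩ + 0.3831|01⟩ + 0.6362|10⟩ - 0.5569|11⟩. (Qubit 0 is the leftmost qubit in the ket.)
0.372i|00⟩ + 0.6362|01⟩ + 0.3831|10⟩ - 0.5569|11⟩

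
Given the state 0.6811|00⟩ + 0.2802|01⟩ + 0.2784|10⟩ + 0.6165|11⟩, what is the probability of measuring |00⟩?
0.4639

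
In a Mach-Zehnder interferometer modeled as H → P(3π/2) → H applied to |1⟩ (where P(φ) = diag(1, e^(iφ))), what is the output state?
(1/2 + (1/2)i)|0⟩ + (1/2 - (1/2)i)|1⟩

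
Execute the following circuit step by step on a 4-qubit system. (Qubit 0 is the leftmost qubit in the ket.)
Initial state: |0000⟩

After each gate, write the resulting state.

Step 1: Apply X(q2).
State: |0010⟩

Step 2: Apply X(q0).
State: |1010⟩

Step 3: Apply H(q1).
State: 1/√2|1010⟩ + 1/√2|1110⟩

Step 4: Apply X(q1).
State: 1/√2|1010⟩ + 1/√2|1110⟩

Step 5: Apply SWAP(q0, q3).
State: 1/√2|0011⟩ + 1/√2|0111⟩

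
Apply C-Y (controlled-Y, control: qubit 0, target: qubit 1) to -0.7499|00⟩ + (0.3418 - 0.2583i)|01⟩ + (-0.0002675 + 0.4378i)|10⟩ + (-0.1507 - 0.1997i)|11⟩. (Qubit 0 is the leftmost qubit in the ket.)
-0.7499|00⟩ + (0.3418 - 0.2583i)|01⟩ + (-0.1997 + 0.1507i)|10⟩ + (-0.4378 - 0.0002675i)|11⟩

C-Y leaves the control-|0⟩ kets |00⟩, |01⟩ unchanged and applies Y to qubit 1 on the control-|1⟩ pair (|10⟩, |11⟩).
Y = [[0, -i], [i, 0]].
With a = amp(|10⟩) = (-0.0002675 + 0.4378i) and b = amp(|11⟩) = (-0.1507 - 0.1997i):
new amp(|10⟩) = (-i)·b = (-0.1997 + 0.1507i)
new amp(|11⟩) = (i)·a = (-0.4378 - 0.0002675i)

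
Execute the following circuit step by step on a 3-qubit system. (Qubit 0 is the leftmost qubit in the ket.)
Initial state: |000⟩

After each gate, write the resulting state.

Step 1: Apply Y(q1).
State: i|010⟩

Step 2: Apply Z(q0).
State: i|010⟩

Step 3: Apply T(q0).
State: i|010⟩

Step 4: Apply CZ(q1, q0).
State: i|010⟩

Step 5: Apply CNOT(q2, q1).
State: i|010⟩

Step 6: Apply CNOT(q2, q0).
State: i|010⟩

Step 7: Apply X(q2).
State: i|011⟩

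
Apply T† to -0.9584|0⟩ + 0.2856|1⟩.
-0.9584|0⟩ + (0.2019 - 0.2019i)|1⟩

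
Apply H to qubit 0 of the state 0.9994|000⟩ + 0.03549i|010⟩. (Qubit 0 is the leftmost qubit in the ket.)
0.7067|000⟩ + 0.0251i|010⟩ + 0.7067|100⟩ + 0.0251i|110⟩

H on qubit 0 mixes each pair of kets that differ only in qubit 0: amplitudes (a, b) of (|…0…⟩, |…1…⟩) become ((a + b)/√2, (a − b)/√2). Kets absent from the input have amplitude 0.
(|000⟩, |100⟩): (a, b) = (0.9994, 0) → (0.7067, 0.7067)
(|010⟩, |110⟩): (a, b) = (0.03549i, 0) → (0.0251i, 0.0251i)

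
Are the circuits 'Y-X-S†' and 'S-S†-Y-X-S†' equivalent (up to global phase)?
Yes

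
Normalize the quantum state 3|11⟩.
|11⟩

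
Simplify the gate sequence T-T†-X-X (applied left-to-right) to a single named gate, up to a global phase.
I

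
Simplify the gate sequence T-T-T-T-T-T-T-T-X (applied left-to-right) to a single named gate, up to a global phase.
X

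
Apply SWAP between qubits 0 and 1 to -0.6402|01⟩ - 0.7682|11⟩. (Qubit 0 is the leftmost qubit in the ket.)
-0.6402|10⟩ - 0.7682|11⟩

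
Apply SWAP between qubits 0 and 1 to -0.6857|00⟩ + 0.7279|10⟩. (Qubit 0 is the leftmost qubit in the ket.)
-0.6857|00⟩ + 0.7279|01⟩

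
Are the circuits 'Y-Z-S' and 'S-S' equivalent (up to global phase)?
No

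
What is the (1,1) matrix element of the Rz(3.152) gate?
(-0.005204 + i)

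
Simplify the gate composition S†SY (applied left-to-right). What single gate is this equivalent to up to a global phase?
Y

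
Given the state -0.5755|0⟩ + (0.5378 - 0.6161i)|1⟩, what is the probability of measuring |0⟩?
0.3312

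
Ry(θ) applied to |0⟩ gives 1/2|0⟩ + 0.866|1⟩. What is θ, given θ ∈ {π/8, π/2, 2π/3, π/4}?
2π/3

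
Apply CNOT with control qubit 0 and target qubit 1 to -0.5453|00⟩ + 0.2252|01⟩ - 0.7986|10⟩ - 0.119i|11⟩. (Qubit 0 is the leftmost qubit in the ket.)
-0.5453|00⟩ + 0.2252|01⟩ - 0.119i|10⟩ - 0.7986|11⟩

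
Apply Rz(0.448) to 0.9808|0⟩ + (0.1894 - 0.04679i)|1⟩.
(0.9563 - 0.2179i)|0⟩ + (0.1951 - 0.003549i)|1⟩

Rz(0.448) = [[e^(−iθ/2), 0], [0, e^(iθ/2)]] with e^(±iθ/2) = cos(θ/2) ± i·sin(θ/2); θ = 0.448, cos(θ/2) ≈ 0.975017, sin(θ/2) ≈ 0.222131.
With a = amp(|0⟩) = 0.9808 and b = amp(|1⟩) = (0.1894 - 0.04679i):
new amp(|0⟩) = (0.975017 - 0.222131i)·a = (0.9563 - 0.2179i)
new amp(|1⟩) = (0.975017 + 0.222131i)·b = (0.1951 - 0.003549i)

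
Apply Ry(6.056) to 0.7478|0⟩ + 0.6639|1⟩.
-0.8182|0⟩ - 0.5749|1⟩

Ry(6.056) = [[cos(θ/2), −sin(θ/2)], [sin(θ/2), cos(θ/2)]]; θ = 6.056, cos(θ/2) ≈ -0.993555, sin(θ/2) ≈ 0.113349.
With a = amp(|0⟩) = 0.7478 and b = amp(|1⟩) = 0.6639:
new amp(|0⟩) = (-0.993555)·a + (-0.113349)·b = -0.8182
new amp(|1⟩) = (0.113349)·a + (-0.993555)·b = -0.5749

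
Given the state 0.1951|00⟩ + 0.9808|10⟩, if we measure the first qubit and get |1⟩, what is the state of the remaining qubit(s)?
|0⟩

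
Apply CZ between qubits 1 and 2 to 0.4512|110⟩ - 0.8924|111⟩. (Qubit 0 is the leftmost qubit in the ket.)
0.4512|110⟩ + 0.8924|111⟩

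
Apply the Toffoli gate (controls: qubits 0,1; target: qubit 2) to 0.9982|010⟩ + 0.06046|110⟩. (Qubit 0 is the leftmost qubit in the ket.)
0.9982|010⟩ + 0.06046|111⟩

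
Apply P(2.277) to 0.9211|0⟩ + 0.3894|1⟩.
0.9211|0⟩ + (-0.2527 + 0.2963i)|1⟩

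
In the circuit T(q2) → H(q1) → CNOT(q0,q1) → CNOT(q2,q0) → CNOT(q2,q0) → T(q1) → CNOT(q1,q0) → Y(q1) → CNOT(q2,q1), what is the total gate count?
9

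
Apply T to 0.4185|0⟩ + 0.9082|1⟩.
0.4185|0⟩ + (0.6422 + 0.6422i)|1⟩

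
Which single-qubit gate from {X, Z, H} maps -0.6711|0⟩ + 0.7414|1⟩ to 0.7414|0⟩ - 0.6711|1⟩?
X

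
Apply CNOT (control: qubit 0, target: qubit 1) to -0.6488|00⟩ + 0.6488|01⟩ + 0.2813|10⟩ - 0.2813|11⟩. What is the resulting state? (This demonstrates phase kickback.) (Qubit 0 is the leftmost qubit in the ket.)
-0.6488|00⟩ + 0.6488|01⟩ - 0.2813|10⟩ + 0.2813|11⟩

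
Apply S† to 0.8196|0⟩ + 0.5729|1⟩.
0.8196|0⟩ - 0.5729i|1⟩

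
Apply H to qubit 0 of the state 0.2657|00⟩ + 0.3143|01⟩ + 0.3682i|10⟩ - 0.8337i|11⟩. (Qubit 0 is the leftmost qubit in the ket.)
(0.1879 + 0.2604i)|00⟩ + (0.2222 - 0.5895i)|01⟩ + (0.1879 - 0.2604i)|10⟩ + (0.2222 + 0.5895i)|11⟩

H on qubit 0 mixes each pair of kets that differ only in qubit 0: amplitudes (a, b) of (|…0…⟩, |…1…⟩) become ((a + b)/√2, (a − b)/√2). Kets absent from the input have amplitude 0.
(|00⟩, |10⟩): (a, b) = (0.2657, 0.3682i) → ((0.1879 + 0.2604i), (0.1879 - 0.2604i))
(|01⟩, |11⟩): (a, b) = (0.3143, -0.8337i) → ((0.2222 - 0.5895i), (0.2222 + 0.5895i))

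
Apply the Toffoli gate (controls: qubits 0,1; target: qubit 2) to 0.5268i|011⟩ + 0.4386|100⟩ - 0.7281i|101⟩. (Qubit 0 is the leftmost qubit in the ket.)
0.5268i|011⟩ + 0.4386|100⟩ - 0.7281i|101⟩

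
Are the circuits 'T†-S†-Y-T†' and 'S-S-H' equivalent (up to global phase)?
No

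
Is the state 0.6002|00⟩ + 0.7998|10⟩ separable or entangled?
Separable

Writing the state as a|00⟩ + b|01⟩ + c|10⟩ + d|11⟩, it is a product state iff ad − bc = 0.
Here (a, b, c, d) = (0.6002, 0, 0.7998, 0): ad − bc = (0.6002)(0) − (0)(0.7998) = 0, so the state is separable.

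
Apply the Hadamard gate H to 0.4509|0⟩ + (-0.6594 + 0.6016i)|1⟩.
(-0.1474 + 0.4254i)|0⟩ + (0.7851 - 0.4254i)|1⟩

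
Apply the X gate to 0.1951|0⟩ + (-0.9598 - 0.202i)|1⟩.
(-0.9598 - 0.202i)|0⟩ + 0.1951|1⟩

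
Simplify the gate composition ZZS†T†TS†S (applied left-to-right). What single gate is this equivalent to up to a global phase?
S†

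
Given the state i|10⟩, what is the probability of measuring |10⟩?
1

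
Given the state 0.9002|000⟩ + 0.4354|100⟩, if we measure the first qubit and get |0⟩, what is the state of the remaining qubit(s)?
|00⟩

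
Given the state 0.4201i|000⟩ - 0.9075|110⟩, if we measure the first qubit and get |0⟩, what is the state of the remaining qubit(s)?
i|00⟩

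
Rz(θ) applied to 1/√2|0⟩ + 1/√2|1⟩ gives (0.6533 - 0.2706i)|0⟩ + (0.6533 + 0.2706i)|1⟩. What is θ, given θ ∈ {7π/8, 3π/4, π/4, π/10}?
π/4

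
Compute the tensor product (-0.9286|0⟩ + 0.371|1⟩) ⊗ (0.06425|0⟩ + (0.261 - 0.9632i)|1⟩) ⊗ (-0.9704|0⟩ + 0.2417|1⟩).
0.0579|000⟩ - 0.01442|001⟩ + (0.2352 - 0.868i)|010⟩ + (-0.05858 + 0.2162i)|011⟩ - 0.02313|100⟩ + 0.005761|101⟩ + (-0.09396 + 0.3468i)|110⟩ + (0.0234 - 0.08637i)|111⟩

amp(|b₁b₂…⟩) = product of the factor amplitudes for bits b₁, b₂, …; only kets whose every factor amplitude is nonzero survive.
|000⟩: (-0.9286)(0.06425)(-0.9704) = 0.0579
|001⟩: (-0.9286)(0.06425)(0.2417) = -0.01442
|010⟩: (-0.9286)(0.261 - 0.9632i)(-0.9704) = (0.2352 - 0.868i)
|011⟩: (-0.9286)(0.261 - 0.9632i)(0.2417) = (-0.05858 + 0.2162i)
|100⟩: (0.371)(0.06425)(-0.9704) = -0.02313
|101⟩: (0.371)(0.06425)(0.2417) = 0.005761
|110⟩: (0.371)(0.261 - 0.9632i)(-0.9704) = (-0.09396 + 0.3468i)
|111⟩: (0.371)(0.261 - 0.9632i)(0.2417) = (0.0234 - 0.08637i)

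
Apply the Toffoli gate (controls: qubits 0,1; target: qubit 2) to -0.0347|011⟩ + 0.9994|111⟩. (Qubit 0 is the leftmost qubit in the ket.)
-0.0347|011⟩ + 0.9994|110⟩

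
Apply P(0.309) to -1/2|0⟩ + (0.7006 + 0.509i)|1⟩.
-1/2|0⟩ + (0.5126 + 0.6979i)|1⟩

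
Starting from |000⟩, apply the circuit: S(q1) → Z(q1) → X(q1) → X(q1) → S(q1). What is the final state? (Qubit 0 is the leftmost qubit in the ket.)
|000⟩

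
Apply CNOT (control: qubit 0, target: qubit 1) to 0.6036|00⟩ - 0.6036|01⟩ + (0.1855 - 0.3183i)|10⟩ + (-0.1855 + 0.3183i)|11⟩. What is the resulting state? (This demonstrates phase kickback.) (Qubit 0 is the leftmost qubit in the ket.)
0.6036|00⟩ - 0.6036|01⟩ + (-0.1855 + 0.3183i)|10⟩ + (0.1855 - 0.3183i)|11⟩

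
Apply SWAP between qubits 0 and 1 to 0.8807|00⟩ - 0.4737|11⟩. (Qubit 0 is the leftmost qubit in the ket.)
0.8807|00⟩ - 0.4737|11⟩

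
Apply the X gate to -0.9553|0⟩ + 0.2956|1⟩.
0.2956|0⟩ - 0.9553|1⟩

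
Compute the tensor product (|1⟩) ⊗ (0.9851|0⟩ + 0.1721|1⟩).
0.9851|10⟩ + 0.1721|11⟩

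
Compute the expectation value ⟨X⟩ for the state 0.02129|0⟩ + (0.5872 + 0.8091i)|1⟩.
0.025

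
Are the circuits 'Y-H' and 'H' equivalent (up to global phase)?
No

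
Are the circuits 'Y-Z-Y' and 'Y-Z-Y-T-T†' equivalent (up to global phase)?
Yes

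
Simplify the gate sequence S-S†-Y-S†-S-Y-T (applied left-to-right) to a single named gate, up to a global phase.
T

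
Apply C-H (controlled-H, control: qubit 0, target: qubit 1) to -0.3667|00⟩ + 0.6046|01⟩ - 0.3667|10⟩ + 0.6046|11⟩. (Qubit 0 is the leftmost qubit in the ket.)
-0.3667|00⟩ + 0.6046|01⟩ + 0.1682|10⟩ - 0.6868|11⟩

C-H leaves the control-|0⟩ kets |00⟩, |01⟩ unchanged and applies H to qubit 1 on the control-|1⟩ pair (|10⟩, |11⟩).
H = [[1/√2, 1/√2], [1/√2, -1/√2]].
With a = amp(|10⟩) = -0.3667 and b = amp(|11⟩) = 0.6046:
new amp(|10⟩) = (1/√2)·a + (1/√2)·b = 0.1682
new amp(|11⟩) = (1/√2)·a + (-1/√2)·b = -0.6868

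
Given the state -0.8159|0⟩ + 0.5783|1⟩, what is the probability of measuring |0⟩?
0.6657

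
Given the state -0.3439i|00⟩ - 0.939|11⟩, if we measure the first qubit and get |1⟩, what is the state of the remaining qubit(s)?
-|1⟩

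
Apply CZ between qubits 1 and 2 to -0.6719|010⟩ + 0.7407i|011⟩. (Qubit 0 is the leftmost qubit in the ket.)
-0.6719|010⟩ - 0.7407i|011⟩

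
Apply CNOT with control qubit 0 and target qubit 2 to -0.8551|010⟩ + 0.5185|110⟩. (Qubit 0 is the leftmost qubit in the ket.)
-0.8551|010⟩ + 0.5185|111⟩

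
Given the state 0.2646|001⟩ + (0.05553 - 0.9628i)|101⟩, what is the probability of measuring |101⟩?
0.9301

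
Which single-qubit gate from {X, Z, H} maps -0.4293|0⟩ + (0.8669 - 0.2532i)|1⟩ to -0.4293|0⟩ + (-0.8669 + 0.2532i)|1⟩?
Z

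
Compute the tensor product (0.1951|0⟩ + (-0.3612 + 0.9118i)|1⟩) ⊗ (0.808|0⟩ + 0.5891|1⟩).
0.1576|00⟩ + 0.1149|01⟩ + (-0.2918 + 0.7367i)|10⟩ + (-0.2128 + 0.5371i)|11⟩

amp(|b₁b₂…⟩) = product of the factor amplitudes for bits b₁, b₂, …; only kets whose every factor amplitude is nonzero survive.
|00⟩: (0.1951)(0.808) = 0.1576
|01⟩: (0.1951)(0.5891) = 0.1149
|10⟩: (-0.3612 + 0.9118i)(0.808) = (-0.2918 + 0.7367i)
|11⟩: (-0.3612 + 0.9118i)(0.5891) = (-0.2128 + 0.5371i)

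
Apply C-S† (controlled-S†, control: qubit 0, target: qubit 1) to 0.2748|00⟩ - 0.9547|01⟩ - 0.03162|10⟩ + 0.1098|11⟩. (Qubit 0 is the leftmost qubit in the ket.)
0.2748|00⟩ - 0.9547|01⟩ - 0.03162|10⟩ - 0.1098i|11⟩

C-S† leaves the control-|0⟩ kets |00⟩, |01⟩ unchanged and applies S† to qubit 1 on the control-|1⟩ pair (|10⟩, |11⟩).
S† = [[1, 0], [0, -i]].
With a = amp(|10⟩) = -0.03162 and b = amp(|11⟩) = 0.1098:
new amp(|10⟩) = (1)·a = -0.03162
new amp(|11⟩) = (-i)·b = -0.1098i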